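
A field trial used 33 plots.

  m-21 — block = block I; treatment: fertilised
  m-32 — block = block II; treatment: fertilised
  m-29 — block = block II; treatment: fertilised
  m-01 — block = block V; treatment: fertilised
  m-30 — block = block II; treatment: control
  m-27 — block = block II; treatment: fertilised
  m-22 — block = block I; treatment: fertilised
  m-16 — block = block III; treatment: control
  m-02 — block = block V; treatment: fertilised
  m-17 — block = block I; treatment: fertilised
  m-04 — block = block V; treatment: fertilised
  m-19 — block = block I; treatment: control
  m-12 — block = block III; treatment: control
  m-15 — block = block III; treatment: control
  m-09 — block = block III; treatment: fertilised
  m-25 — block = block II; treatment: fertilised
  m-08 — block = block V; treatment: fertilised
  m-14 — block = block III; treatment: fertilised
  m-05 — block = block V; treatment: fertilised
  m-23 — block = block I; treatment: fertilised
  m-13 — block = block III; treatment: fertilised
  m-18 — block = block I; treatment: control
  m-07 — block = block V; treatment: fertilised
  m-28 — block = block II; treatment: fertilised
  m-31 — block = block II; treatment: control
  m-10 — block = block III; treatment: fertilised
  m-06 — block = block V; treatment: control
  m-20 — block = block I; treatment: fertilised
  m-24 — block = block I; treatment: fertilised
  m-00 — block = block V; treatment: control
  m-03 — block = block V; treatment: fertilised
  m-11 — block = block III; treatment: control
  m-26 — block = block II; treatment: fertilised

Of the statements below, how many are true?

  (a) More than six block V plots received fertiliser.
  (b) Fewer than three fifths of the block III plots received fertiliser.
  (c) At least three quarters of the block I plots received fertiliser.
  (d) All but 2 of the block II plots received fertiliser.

4

(a) block V: |A| = 9, |A ∩ B| = 7; needs |A ∩ B| > 6 — true.
(b) block III: |A| = 8, |A ∩ B| = 4; needs |A ∩ B| / |A| < 3/5 — true.
(c) block I: |A| = 8, |A ∩ B| = 6; needs |A ∩ B| / |A| ≥ 3/4 — true.
(d) block II: |A| = 8, |A ∩ B| = 6; needs |A ∖ B| = 2 — true.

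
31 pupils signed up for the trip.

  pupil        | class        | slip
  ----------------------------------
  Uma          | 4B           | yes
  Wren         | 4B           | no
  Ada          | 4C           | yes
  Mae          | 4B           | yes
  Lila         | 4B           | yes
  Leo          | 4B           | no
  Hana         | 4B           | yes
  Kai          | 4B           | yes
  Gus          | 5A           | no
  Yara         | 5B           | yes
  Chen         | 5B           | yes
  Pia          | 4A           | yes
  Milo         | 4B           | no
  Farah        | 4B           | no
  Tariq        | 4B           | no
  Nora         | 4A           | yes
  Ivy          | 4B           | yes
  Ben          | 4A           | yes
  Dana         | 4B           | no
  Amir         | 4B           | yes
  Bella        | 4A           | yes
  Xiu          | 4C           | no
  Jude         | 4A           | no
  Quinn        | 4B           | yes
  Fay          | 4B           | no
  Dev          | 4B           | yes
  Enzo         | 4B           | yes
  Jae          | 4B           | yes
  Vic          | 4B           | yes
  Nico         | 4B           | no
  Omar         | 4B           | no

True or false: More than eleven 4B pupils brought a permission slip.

True

Truth condition: |A ∩ B| > 11.
|A| = 21, |A ∩ B| = 12, |A ∖ B| = 9.
|A ∩ B| = 12, so the statement is true.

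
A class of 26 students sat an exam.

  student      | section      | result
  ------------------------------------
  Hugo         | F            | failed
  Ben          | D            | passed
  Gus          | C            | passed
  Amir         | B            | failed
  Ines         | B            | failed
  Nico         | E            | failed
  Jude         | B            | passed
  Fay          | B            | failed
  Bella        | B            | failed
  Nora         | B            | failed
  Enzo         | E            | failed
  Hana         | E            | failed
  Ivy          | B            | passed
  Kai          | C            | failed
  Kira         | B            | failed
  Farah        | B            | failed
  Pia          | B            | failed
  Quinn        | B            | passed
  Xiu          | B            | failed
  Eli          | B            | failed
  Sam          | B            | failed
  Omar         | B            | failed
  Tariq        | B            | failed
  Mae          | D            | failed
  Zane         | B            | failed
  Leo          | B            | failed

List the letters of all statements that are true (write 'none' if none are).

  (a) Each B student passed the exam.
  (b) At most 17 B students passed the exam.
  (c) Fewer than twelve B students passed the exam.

|A| = 18, |A ∩ B| = 3, |A ∖ B| = 15.
(a) A ⊆ B, i.e. every element of A is in B (|A ∖ B| = 0): fails.
(b) |A ∩ B| ≤ 17: holds.
(c) |A ∩ B| < 12: holds.

(b), (c)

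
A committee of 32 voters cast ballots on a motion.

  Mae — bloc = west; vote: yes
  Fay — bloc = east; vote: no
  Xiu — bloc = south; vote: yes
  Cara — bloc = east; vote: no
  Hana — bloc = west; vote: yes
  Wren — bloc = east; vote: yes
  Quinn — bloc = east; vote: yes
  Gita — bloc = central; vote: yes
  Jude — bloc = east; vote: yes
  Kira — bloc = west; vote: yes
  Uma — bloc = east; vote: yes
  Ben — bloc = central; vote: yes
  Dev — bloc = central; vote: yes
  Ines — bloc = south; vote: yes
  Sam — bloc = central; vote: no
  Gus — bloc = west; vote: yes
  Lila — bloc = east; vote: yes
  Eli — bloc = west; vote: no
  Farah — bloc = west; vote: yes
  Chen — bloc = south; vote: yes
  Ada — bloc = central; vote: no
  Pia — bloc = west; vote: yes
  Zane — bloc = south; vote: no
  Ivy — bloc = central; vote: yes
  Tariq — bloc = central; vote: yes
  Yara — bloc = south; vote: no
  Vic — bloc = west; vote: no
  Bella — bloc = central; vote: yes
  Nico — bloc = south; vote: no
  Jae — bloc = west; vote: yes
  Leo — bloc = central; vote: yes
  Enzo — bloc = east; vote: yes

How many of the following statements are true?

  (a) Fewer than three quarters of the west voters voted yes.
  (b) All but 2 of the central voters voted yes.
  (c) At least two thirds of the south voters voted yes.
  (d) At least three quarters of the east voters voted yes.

2

(a) west: |A| = 9, |A ∩ B| = 7; needs |A ∩ B| / |A| < 3/4 — false.
(b) central: |A| = 9, |A ∩ B| = 7; needs |A ∖ B| = 2 — true.
(c) south: |A| = 6, |A ∩ B| = 3; needs |A ∩ B| / |A| ≥ 2/3 — false.
(d) east: |A| = 8, |A ∩ B| = 6; needs |A ∩ B| / |A| ≥ 3/4 — true.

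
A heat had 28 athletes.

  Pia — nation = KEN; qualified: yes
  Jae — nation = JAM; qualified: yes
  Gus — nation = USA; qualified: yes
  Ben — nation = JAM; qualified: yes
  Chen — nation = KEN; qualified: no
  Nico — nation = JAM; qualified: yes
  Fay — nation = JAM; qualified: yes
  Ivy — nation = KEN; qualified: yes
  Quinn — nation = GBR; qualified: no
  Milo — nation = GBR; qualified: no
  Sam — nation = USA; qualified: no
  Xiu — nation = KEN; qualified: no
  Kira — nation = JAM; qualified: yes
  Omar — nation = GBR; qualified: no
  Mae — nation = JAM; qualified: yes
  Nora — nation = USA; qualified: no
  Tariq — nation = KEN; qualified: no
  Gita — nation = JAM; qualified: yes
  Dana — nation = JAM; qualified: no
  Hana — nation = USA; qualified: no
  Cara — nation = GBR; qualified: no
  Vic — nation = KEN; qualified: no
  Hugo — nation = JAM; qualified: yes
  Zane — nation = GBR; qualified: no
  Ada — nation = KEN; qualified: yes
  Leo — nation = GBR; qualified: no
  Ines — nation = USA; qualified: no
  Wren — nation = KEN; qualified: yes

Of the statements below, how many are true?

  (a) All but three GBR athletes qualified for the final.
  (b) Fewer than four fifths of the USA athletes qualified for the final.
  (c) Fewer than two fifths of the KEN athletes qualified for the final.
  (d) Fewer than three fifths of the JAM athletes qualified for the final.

(a) GBR: |A| = 6, |A ∩ B| = 0; needs |A ∖ B| = 3 — false.
(b) USA: |A| = 5, |A ∩ B| = 1; needs |A ∩ B| / |A| < 4/5 — true.
(c) KEN: |A| = 8, |A ∩ B| = 4; needs |A ∩ B| / |A| < 2/5 — false.
(d) JAM: |A| = 9, |A ∩ B| = 8; needs |A ∩ B| / |A| < 3/5 — false.

1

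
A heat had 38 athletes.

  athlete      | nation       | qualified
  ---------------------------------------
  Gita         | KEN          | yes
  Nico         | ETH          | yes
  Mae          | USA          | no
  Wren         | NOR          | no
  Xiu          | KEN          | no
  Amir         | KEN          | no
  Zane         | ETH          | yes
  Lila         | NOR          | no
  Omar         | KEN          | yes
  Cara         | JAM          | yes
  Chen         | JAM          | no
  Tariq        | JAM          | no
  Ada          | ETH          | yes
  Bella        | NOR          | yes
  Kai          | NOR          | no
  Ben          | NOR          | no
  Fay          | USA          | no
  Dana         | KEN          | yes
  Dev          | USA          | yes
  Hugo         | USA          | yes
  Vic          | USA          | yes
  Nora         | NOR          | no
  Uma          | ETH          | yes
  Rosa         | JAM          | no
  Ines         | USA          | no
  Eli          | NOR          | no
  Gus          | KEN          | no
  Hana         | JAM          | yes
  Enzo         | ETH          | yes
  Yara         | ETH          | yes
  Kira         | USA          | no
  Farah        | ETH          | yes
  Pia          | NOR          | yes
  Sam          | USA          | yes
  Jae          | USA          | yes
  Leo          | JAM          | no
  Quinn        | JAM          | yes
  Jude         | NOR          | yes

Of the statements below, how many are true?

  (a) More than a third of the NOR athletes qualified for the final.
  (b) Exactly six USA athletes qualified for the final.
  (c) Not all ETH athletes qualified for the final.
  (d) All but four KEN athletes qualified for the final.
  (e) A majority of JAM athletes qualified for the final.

(a) NOR: |A| = 9, |A ∩ B| = 3; needs |A ∩ B| / |A| > 1/3 — false.
(b) USA: |A| = 9, |A ∩ B| = 5; needs |A ∩ B| = 6 — false.
(c) ETH: |A| = 7, |A ∩ B| = 7; needs A ⊄ B (|A ∖ B| ≥ 1) — false.
(d) KEN: |A| = 6, |A ∩ B| = 3; needs |A ∖ B| = 4 — false.
(e) JAM: |A| = 7, |A ∩ B| = 3; needs |A ∩ B| > |A ∖ B| — false.

0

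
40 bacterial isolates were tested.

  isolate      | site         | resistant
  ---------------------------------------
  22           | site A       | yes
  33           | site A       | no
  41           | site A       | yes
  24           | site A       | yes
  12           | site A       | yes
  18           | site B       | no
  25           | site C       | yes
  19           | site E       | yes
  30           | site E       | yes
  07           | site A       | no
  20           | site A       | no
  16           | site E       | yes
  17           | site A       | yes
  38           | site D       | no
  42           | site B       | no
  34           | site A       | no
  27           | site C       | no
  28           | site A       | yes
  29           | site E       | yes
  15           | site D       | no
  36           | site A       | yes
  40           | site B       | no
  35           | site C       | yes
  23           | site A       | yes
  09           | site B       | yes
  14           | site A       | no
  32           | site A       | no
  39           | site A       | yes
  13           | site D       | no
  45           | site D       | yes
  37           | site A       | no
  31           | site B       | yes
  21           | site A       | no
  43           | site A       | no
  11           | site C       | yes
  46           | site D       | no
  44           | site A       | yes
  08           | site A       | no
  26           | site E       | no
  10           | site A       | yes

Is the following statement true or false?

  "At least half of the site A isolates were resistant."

True

'At least half of the site A isolates were resistant' holds iff |A ∩ B| ≥ |A ∖ B|.
|A| = 21, |A ∩ B| = 11, |A ∖ B| = 10.
11 > 10, so the statement is true.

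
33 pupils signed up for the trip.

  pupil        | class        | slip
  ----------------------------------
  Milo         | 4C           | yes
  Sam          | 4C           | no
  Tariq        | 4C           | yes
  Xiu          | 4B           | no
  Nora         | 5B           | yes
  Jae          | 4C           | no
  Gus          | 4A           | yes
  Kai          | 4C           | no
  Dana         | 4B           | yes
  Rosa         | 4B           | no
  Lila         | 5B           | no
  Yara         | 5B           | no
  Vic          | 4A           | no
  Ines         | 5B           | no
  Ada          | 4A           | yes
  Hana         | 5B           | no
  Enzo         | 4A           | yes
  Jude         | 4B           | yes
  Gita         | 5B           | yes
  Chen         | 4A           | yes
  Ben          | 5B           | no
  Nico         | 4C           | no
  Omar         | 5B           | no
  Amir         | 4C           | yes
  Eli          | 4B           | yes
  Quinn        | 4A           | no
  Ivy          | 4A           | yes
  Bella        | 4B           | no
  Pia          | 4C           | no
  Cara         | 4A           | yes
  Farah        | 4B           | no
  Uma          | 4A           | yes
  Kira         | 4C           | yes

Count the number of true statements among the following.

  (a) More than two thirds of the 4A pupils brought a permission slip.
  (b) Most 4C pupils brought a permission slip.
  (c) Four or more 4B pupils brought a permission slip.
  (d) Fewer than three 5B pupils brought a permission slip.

(a) 4A: |A| = 9, |A ∩ B| = 7; needs |A ∩ B| / |A| > 2/3 — true.
(b) 4C: |A| = 9, |A ∩ B| = 4; needs |A ∩ B| > |A ∖ B| — false.
(c) 4B: |A| = 7, |A ∩ B| = 3; needs |A ∩ B| ≥ 4 — false.
(d) 5B: |A| = 8, |A ∩ B| = 2; needs |A ∩ B| < 3 — true.

2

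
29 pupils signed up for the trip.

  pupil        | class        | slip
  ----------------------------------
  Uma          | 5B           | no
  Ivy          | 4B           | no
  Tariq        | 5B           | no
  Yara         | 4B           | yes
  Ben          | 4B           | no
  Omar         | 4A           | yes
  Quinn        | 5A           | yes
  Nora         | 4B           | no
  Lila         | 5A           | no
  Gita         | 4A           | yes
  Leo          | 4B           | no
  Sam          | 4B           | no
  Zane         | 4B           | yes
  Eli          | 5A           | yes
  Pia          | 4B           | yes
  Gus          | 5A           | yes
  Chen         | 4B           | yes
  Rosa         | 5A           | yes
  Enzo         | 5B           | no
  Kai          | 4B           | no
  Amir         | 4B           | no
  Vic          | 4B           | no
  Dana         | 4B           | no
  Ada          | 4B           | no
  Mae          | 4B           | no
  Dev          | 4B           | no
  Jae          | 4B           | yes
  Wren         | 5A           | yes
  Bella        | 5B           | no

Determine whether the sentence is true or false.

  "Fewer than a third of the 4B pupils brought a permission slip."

The determiner here denotes the relation: |A ∩ B| / |A| < 1/3.
|A| = 17, |A ∩ B| = 5, |A ∖ B| = 12.
|A ∩ B|/|A| = 5/17, so the statement is true.

True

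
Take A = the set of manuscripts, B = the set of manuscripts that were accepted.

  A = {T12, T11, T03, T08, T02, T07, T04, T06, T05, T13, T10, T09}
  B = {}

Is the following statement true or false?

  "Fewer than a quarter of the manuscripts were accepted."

True

The determiner here denotes the relation: |A ∩ B| / |A| < 1/4.
A (the restrictor) = {T12, T11, T03, T08, T02, T07, T04, T06, T05, T13, T10, T09}, |A| = 12.
A ∩ B = {}, so |A ∩ B| = 0.
A ∖ B = {T12, T11, T03, T08, T02, T07, T04, T06, T05, T13, T10, T09}, so |A ∖ B| = 12.
|A ∩ B|/|A| = 0/12, so the statement is true.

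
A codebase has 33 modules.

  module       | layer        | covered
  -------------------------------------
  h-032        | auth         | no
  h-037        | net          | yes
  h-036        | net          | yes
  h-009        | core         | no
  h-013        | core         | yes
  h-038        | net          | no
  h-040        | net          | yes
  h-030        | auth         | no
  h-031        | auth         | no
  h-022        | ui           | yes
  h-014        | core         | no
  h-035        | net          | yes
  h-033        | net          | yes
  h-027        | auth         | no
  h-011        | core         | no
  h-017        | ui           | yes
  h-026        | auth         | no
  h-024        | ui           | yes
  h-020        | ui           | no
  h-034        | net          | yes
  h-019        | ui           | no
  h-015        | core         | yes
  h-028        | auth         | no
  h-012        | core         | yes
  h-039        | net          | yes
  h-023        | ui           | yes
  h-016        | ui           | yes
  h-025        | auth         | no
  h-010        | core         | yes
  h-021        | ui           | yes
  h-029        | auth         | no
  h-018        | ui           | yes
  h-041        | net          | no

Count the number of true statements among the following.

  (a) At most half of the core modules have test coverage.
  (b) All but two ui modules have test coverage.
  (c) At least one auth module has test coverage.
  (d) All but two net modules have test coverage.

(a) core: |A| = 7, |A ∩ B| = 4; needs |A ∩ B| ≤ |A ∖ B| — false.
(b) ui: |A| = 9, |A ∩ B| = 7; needs |A ∖ B| = 2 — true.
(c) auth: |A| = 8, |A ∩ B| = 0; needs A ∩ B ≠ ∅ (|A ∩ B| ≥ 1) — false.
(d) net: |A| = 9, |A ∩ B| = 7; needs |A ∖ B| = 2 — true.

2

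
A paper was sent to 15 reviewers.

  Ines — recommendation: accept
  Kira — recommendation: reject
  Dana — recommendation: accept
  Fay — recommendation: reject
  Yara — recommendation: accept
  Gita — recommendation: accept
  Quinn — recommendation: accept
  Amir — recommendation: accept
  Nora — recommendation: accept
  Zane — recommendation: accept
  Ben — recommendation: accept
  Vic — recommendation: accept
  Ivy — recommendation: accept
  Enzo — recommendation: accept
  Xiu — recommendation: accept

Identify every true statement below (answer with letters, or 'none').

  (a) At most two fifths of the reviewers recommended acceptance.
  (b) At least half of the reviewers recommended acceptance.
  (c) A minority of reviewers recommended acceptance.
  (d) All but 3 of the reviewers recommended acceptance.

|A| = 15, |A ∩ B| = 13, |A ∖ B| = 2.
(a) |A ∩ B| / |A| ≤ 2/5: fails.
(b) |A ∩ B| ≥ |A ∖ B|: holds.
(c) |A ∩ B| < |A ∖ B|: fails.
(d) |A ∖ B| = 3: fails.

(b)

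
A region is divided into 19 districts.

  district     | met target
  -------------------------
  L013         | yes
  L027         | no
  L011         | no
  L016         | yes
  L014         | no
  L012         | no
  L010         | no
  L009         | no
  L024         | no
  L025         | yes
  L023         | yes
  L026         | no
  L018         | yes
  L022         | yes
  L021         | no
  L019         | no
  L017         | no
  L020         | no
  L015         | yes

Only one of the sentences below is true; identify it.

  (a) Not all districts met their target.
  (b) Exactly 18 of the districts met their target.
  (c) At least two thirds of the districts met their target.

|A| = 19, |A ∩ B| = 7, |A ∖ B| = 12.
(a) requires A ⊄ B (|A ∖ B| ≥ 1): true.
(b) requires |A ∩ B| = 18: false.
(c) requires |A ∩ B| / |A| ≥ 2/3: false.

(a)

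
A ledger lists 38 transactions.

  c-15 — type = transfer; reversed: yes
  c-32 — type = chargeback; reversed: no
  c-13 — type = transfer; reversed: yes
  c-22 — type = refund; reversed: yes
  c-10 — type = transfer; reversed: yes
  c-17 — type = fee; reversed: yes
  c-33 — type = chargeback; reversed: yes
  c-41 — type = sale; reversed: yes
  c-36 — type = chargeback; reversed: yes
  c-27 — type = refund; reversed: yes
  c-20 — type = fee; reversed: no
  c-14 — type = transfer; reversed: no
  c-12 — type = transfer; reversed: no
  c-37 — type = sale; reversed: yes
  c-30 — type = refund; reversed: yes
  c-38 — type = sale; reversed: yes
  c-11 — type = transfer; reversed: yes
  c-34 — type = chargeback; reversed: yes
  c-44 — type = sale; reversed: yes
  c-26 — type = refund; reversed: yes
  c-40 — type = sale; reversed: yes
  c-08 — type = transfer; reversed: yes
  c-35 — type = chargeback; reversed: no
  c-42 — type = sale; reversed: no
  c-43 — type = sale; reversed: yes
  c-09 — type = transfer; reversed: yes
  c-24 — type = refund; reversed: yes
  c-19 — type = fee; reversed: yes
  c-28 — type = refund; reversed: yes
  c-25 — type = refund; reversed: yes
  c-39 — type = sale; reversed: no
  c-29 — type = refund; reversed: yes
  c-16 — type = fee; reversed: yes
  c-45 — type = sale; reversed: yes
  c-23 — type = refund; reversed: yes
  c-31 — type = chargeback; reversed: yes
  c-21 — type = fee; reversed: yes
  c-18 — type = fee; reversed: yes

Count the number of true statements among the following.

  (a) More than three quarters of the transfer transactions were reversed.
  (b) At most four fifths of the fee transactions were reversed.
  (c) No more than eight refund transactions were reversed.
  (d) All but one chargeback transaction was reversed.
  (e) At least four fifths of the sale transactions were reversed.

(a) transfer: |A| = 8, |A ∩ B| = 6; needs |A ∩ B| / |A| > 3/4 — false.
(b) fee: |A| = 6, |A ∩ B| = 5; needs |A ∩ B| / |A| ≤ 4/5 — false.
(c) refund: |A| = 9, |A ∩ B| = 9; needs |A ∩ B| ≤ 8 — false.
(d) chargeback: |A| = 6, |A ∩ B| = 4; needs |A ∖ B| = 1 — false.
(e) sale: |A| = 9, |A ∩ B| = 7; needs |A ∩ B| / |A| ≥ 4/5 — false.

0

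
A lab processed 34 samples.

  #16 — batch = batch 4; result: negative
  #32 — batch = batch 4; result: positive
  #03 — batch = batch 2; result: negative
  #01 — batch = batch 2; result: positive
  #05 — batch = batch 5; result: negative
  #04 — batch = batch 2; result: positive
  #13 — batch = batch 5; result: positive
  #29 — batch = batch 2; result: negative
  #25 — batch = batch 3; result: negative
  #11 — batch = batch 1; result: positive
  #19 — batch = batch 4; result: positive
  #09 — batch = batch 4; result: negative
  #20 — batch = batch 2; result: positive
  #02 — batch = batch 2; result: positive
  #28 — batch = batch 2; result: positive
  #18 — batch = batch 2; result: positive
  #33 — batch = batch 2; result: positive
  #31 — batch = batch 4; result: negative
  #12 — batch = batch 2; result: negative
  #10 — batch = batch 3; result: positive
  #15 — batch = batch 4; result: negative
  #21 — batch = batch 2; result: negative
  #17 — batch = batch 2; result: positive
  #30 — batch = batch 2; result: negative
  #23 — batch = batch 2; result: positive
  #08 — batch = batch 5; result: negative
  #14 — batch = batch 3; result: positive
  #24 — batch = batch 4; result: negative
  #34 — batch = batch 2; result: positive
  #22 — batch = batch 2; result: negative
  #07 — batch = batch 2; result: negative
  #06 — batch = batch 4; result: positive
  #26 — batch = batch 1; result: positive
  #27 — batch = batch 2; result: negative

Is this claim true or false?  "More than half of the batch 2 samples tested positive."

True

'More than half of the batch 2 samples tested positive' holds iff |A ∩ B| > |A ∖ B|.
|A| = 18, |A ∩ B| = 10, |A ∖ B| = 8.
10 > 8, so the statement is true.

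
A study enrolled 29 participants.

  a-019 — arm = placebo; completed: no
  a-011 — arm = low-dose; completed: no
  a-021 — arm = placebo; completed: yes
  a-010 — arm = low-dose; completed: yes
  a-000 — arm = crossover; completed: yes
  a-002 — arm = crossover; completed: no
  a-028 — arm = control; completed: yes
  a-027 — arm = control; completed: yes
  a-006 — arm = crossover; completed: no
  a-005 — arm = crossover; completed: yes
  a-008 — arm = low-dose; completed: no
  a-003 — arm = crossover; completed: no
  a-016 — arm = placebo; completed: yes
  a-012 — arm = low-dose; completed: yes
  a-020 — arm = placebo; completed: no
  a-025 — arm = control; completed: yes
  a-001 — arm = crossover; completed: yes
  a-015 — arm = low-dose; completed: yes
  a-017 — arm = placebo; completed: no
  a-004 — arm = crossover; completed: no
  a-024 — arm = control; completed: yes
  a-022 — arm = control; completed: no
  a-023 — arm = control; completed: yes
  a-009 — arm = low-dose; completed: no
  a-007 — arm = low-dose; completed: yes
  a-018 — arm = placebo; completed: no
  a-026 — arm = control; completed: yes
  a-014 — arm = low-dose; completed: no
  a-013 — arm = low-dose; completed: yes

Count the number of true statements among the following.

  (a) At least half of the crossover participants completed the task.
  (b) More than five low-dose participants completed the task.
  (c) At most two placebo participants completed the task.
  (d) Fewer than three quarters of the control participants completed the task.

(a) crossover: |A| = 7, |A ∩ B| = 3; needs |A ∩ B| ≥ |A ∖ B| — false.
(b) low-dose: |A| = 9, |A ∩ B| = 5; needs |A ∩ B| > 5 — false.
(c) placebo: |A| = 6, |A ∩ B| = 2; needs |A ∩ B| ≤ 2 — true.
(d) control: |A| = 7, |A ∩ B| = 6; needs |A ∩ B| / |A| < 3/4 — false.

1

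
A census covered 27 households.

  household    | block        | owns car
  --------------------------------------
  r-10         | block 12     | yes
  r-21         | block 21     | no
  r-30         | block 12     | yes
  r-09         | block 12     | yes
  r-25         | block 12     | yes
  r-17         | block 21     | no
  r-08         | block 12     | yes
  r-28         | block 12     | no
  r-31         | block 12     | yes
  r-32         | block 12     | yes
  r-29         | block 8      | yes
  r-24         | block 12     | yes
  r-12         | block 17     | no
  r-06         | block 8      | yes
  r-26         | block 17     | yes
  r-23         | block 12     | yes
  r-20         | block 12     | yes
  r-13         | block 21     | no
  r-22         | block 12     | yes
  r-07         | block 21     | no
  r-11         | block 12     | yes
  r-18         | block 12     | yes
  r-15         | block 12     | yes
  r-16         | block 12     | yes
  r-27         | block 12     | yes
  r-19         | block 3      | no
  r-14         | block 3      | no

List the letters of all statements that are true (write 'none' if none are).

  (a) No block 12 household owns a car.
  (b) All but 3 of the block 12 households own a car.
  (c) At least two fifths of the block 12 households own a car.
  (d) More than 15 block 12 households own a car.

(c), (d)

|A| = 17, |A ∩ B| = 16, |A ∖ B| = 1.
(a) A ∩ B = ∅ (|A ∩ B| = 0): fails.
(b) |A ∖ B| = 3: fails.
(c) |A ∩ B| / |A| ≥ 2/5: holds.
(d) |A ∩ B| > 15: holds.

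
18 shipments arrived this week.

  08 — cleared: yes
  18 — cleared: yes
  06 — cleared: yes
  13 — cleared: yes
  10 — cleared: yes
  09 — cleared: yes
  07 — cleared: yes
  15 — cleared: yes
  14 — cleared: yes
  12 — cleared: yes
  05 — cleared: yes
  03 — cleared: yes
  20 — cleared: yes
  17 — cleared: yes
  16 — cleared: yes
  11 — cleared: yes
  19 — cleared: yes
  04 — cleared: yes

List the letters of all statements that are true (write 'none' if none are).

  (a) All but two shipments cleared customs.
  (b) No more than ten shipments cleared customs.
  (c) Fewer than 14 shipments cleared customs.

|A| = 18, |A ∩ B| = 18, |A ∖ B| = 0.
(a) |A ∖ B| = 2: fails.
(b) |A ∩ B| ≤ 10: fails.
(c) |A ∩ B| < 14: fails.

none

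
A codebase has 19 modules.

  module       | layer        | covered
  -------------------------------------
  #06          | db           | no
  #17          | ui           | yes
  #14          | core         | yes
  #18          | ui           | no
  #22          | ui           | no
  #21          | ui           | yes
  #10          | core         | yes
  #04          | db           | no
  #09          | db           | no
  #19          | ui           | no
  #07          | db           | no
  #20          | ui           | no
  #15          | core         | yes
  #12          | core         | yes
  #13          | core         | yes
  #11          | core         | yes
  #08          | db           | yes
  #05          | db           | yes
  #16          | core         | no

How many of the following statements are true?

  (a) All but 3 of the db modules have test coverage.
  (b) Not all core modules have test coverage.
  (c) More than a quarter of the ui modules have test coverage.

2

(a) db: |A| = 6, |A ∩ B| = 2; needs |A ∖ B| = 3 — false.
(b) core: |A| = 7, |A ∩ B| = 6; needs A ⊄ B (|A ∖ B| ≥ 1) — true.
(c) ui: |A| = 6, |A ∩ B| = 2; needs |A ∩ B| / |A| > 1/4 — true.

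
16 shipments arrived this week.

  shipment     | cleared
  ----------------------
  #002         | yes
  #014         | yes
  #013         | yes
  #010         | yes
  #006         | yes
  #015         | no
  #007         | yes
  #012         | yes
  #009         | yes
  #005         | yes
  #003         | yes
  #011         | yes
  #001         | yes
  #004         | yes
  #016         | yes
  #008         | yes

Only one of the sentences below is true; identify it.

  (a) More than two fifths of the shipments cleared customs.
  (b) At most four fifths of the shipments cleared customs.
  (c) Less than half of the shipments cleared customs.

(a)

|A| = 16, |A ∩ B| = 15, |A ∖ B| = 1.
(a) requires |A ∩ B| / |A| > 2/5: true.
(b) requires |A ∩ B| / |A| ≤ 4/5: false.
(c) requires |A ∩ B| < |A ∖ B|: false.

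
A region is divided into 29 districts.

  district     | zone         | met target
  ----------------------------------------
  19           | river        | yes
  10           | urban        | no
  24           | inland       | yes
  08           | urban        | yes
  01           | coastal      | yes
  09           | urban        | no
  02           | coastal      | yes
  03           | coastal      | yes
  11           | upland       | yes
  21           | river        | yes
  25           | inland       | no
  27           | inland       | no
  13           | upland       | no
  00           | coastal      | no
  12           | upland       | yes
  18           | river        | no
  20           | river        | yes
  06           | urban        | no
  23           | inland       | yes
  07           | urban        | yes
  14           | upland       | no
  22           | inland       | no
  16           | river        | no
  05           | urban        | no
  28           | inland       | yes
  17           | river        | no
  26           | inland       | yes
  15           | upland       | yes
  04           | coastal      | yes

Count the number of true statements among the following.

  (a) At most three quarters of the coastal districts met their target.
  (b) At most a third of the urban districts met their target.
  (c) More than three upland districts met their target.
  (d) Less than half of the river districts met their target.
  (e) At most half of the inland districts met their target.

1

(a) coastal: |A| = 5, |A ∩ B| = 4; needs |A ∩ B| / |A| ≤ 3/4 — false.
(b) urban: |A| = 6, |A ∩ B| = 2; needs |A ∩ B| / |A| ≤ 1/3 — true.
(c) upland: |A| = 5, |A ∩ B| = 3; needs |A ∩ B| > 3 — false.
(d) river: |A| = 6, |A ∩ B| = 3; needs |A ∩ B| < |A ∖ B| — false.
(e) inland: |A| = 7, |A ∩ B| = 4; needs |A ∩ B| ≤ |A ∖ B| — false.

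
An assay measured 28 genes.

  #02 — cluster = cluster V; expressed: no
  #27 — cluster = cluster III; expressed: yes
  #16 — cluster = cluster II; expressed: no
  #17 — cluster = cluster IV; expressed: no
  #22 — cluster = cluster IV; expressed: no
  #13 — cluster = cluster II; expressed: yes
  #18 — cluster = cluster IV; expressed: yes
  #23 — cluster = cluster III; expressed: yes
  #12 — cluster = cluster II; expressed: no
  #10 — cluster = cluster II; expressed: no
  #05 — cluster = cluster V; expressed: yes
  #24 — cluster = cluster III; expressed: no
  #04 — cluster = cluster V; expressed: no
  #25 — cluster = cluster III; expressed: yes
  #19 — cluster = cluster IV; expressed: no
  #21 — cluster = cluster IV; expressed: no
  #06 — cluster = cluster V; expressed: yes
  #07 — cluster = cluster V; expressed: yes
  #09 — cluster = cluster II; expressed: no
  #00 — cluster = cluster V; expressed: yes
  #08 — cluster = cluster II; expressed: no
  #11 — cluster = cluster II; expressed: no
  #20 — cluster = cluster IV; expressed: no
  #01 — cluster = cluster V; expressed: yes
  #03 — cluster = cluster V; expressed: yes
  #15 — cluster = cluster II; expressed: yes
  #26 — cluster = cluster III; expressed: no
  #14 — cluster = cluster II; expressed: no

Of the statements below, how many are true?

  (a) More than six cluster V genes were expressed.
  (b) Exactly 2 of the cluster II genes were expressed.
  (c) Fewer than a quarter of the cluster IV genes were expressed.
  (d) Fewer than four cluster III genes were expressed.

3

(a) cluster V: |A| = 8, |A ∩ B| = 6; needs |A ∩ B| > 6 — false.
(b) cluster II: |A| = 9, |A ∩ B| = 2; needs |A ∩ B| = 2 — true.
(c) cluster IV: |A| = 6, |A ∩ B| = 1; needs |A ∩ B| / |A| < 1/4 — true.
(d) cluster III: |A| = 5, |A ∩ B| = 3; needs |A ∩ B| < 4 — true.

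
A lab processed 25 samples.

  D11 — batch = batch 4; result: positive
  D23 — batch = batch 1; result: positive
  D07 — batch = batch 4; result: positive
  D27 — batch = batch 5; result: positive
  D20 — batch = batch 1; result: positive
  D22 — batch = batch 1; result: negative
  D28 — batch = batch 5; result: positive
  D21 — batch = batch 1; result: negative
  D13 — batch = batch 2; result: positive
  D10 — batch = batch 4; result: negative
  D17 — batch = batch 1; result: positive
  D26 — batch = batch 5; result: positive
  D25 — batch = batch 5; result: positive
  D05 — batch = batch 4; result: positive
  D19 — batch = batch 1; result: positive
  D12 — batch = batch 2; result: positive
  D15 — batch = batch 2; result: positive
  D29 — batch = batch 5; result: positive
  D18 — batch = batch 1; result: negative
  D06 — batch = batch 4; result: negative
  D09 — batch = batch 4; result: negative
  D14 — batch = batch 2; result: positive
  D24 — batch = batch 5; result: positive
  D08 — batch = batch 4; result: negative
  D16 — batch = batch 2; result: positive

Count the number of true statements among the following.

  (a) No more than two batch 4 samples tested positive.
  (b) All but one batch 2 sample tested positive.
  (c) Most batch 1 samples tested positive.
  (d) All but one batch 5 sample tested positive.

1

(a) batch 4: |A| = 7, |A ∩ B| = 3; needs |A ∩ B| ≤ 2 — false.
(b) batch 2: |A| = 5, |A ∩ B| = 5; needs |A ∖ B| = 1 — false.
(c) batch 1: |A| = 7, |A ∩ B| = 4; needs |A ∩ B| > |A ∖ B| — true.
(d) batch 5: |A| = 6, |A ∩ B| = 6; needs |A ∖ B| = 1 — false.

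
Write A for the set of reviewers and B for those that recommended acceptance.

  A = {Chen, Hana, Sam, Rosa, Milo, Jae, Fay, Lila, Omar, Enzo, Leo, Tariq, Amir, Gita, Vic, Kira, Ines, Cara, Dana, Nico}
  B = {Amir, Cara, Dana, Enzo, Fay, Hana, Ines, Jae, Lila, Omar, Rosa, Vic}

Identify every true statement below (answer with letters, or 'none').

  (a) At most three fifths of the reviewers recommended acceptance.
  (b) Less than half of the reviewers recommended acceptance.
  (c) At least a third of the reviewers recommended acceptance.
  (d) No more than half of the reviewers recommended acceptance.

(a), (c)

|A| = 20, |A ∩ B| = 12, |A ∖ B| = 8.
(a) |A ∩ B| / |A| ≤ 3/5: holds.
(b) |A ∩ B| < |A ∖ B|: fails.
(c) |A ∩ B| / |A| ≥ 1/3: holds.
(d) |A ∩ B| ≤ |A ∖ B|: fails.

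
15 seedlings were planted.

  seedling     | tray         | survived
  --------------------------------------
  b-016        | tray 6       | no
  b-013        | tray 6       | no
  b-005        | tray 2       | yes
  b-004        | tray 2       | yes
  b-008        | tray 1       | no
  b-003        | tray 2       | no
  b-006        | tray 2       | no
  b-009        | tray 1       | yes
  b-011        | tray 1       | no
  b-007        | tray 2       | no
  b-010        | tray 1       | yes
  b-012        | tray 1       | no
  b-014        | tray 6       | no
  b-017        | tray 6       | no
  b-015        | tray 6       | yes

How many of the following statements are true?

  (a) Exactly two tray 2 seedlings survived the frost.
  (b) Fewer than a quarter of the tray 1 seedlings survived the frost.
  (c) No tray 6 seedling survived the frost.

1

(a) tray 2: |A| = 5, |A ∩ B| = 2; needs |A ∩ B| = 2 — true.
(b) tray 1: |A| = 5, |A ∩ B| = 2; needs |A ∩ B| / |A| < 1/4 — false.
(c) tray 6: |A| = 5, |A ∩ B| = 1; needs A ∩ B = ∅ (|A ∩ B| = 0) — false.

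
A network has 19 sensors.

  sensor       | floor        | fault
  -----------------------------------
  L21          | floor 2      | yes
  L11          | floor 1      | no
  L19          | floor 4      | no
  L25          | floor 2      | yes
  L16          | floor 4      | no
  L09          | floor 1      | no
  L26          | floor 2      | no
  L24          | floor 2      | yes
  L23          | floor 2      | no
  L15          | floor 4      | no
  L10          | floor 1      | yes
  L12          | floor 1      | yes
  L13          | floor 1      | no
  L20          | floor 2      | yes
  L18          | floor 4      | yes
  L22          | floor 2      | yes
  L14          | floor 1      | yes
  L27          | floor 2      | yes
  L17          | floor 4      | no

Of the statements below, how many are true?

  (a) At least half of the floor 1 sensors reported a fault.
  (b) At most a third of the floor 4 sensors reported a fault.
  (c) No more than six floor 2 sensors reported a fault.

3

(a) floor 1: |A| = 6, |A ∩ B| = 3; needs |A ∩ B| ≥ |A ∖ B| — true.
(b) floor 4: |A| = 5, |A ∩ B| = 1; needs |A ∩ B| / |A| ≤ 1/3 — true.
(c) floor 2: |A| = 8, |A ∩ B| = 6; needs |A ∩ B| ≤ 6 — true.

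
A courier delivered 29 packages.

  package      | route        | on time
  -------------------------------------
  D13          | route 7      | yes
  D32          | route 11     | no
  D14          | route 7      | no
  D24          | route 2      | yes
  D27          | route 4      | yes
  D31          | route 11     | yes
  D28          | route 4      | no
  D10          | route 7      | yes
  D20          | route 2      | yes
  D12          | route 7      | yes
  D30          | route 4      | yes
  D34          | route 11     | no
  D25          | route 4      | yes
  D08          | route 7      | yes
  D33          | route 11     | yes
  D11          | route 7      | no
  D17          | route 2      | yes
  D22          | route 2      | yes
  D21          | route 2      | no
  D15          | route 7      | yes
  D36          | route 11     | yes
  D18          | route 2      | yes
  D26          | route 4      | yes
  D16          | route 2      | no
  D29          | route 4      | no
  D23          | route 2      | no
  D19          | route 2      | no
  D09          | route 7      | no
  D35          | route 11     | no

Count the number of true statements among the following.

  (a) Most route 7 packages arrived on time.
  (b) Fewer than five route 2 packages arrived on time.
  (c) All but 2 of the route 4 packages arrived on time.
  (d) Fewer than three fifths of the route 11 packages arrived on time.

3

(a) route 7: |A| = 8, |A ∩ B| = 5; needs |A ∩ B| > |A ∖ B| — true.
(b) route 2: |A| = 9, |A ∩ B| = 5; needs |A ∩ B| < 5 — false.
(c) route 4: |A| = 6, |A ∩ B| = 4; needs |A ∖ B| = 2 — true.
(d) route 11: |A| = 6, |A ∩ B| = 3; needs |A ∩ B| / |A| < 3/5 — true.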